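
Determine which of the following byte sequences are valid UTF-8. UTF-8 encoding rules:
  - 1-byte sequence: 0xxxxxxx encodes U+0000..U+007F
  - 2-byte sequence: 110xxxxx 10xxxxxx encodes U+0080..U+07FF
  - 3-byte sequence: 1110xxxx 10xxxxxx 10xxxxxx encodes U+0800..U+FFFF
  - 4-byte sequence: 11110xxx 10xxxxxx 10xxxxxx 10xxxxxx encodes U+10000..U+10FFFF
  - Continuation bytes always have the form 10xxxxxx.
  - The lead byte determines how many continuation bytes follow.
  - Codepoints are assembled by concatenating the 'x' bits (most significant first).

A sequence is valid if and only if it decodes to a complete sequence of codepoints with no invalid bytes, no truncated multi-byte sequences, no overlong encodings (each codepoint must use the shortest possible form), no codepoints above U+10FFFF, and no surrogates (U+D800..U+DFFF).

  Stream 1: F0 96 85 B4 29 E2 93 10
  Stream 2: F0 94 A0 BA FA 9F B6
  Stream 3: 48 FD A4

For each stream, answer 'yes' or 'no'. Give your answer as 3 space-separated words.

Stream 1: error at byte offset 7. INVALID
Stream 2: error at byte offset 4. INVALID
Stream 3: error at byte offset 1. INVALID

Answer: no no no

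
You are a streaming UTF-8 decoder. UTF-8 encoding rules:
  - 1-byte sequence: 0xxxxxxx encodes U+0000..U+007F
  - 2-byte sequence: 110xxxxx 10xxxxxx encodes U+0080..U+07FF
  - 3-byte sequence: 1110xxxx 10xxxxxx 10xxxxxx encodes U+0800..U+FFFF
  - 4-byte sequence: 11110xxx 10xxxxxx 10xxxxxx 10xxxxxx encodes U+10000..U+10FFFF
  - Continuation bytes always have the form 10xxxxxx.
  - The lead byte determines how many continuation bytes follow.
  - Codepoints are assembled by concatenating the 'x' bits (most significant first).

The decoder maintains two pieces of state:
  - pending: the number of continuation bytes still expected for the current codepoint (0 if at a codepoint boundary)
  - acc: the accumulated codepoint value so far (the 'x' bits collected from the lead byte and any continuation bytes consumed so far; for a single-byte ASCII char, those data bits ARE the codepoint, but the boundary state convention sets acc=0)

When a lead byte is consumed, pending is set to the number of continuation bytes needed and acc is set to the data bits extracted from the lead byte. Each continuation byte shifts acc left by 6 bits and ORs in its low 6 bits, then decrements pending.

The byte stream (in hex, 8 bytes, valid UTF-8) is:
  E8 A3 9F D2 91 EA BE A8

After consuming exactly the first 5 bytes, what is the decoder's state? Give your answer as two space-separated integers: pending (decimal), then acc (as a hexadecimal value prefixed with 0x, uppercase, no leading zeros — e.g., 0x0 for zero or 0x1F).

Answer: 0 0x491

Derivation:
Byte[0]=E8: 3-byte lead. pending=2, acc=0x8
Byte[1]=A3: continuation. acc=(acc<<6)|0x23=0x223, pending=1
Byte[2]=9F: continuation. acc=(acc<<6)|0x1F=0x88DF, pending=0
Byte[3]=D2: 2-byte lead. pending=1, acc=0x12
Byte[4]=91: continuation. acc=(acc<<6)|0x11=0x491, pending=0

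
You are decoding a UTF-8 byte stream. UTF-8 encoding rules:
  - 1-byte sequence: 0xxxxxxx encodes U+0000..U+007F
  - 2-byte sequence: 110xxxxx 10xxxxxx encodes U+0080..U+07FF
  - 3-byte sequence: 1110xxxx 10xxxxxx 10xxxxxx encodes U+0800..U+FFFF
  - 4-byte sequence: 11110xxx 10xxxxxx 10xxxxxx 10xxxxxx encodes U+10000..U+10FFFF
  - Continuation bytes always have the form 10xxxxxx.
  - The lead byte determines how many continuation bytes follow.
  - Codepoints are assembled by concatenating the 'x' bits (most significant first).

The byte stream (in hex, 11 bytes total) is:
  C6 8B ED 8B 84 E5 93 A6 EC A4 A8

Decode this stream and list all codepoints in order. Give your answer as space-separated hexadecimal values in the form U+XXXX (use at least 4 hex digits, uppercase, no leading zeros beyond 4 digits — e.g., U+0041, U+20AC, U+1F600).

Byte[0]=C6: 2-byte lead, need 1 cont bytes. acc=0x6
Byte[1]=8B: continuation. acc=(acc<<6)|0x0B=0x18B
Completed: cp=U+018B (starts at byte 0)
Byte[2]=ED: 3-byte lead, need 2 cont bytes. acc=0xD
Byte[3]=8B: continuation. acc=(acc<<6)|0x0B=0x34B
Byte[4]=84: continuation. acc=(acc<<6)|0x04=0xD2C4
Completed: cp=U+D2C4 (starts at byte 2)
Byte[5]=E5: 3-byte lead, need 2 cont bytes. acc=0x5
Byte[6]=93: continuation. acc=(acc<<6)|0x13=0x153
Byte[7]=A6: continuation. acc=(acc<<6)|0x26=0x54E6
Completed: cp=U+54E6 (starts at byte 5)
Byte[8]=EC: 3-byte lead, need 2 cont bytes. acc=0xC
Byte[9]=A4: continuation. acc=(acc<<6)|0x24=0x324
Byte[10]=A8: continuation. acc=(acc<<6)|0x28=0xC928
Completed: cp=U+C928 (starts at byte 8)

Answer: U+018B U+D2C4 U+54E6 U+C928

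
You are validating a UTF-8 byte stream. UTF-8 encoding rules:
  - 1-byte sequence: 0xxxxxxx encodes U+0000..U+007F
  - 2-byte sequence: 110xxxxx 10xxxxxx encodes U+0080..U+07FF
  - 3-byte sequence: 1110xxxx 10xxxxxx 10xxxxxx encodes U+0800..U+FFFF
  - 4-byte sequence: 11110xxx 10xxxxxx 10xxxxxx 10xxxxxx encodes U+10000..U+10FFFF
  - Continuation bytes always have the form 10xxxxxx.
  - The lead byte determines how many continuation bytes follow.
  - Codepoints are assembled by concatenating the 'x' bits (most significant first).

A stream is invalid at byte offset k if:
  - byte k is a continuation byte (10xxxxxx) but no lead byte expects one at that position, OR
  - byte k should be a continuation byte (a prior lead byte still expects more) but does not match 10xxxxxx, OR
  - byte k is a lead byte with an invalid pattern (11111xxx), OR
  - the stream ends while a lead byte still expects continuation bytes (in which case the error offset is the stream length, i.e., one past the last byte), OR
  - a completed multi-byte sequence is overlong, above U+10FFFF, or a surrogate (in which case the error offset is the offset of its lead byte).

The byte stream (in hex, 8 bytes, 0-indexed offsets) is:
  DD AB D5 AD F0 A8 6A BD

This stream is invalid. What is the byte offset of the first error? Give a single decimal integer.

Byte[0]=DD: 2-byte lead, need 1 cont bytes. acc=0x1D
Byte[1]=AB: continuation. acc=(acc<<6)|0x2B=0x76B
Completed: cp=U+076B (starts at byte 0)
Byte[2]=D5: 2-byte lead, need 1 cont bytes. acc=0x15
Byte[3]=AD: continuation. acc=(acc<<6)|0x2D=0x56D
Completed: cp=U+056D (starts at byte 2)
Byte[4]=F0: 4-byte lead, need 3 cont bytes. acc=0x0
Byte[5]=A8: continuation. acc=(acc<<6)|0x28=0x28
Byte[6]=6A: expected 10xxxxxx continuation. INVALID

Answer: 6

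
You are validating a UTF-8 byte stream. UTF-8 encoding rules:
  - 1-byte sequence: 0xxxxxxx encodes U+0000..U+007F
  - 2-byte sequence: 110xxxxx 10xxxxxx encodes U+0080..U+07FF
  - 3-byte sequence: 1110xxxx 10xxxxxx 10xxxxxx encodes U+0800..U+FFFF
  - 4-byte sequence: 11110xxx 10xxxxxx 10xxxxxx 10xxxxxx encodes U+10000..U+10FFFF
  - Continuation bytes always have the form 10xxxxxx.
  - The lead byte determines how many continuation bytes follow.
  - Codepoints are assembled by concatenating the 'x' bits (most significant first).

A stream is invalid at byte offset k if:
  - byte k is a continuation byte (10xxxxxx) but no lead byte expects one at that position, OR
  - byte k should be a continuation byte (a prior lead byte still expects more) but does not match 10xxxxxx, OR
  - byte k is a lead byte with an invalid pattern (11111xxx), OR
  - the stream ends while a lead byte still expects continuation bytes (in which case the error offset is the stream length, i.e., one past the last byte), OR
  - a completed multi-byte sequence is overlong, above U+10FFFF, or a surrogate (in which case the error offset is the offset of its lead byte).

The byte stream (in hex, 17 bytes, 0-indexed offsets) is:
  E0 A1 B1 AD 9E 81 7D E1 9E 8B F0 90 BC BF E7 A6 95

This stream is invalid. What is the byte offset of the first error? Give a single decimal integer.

Byte[0]=E0: 3-byte lead, need 2 cont bytes. acc=0x0
Byte[1]=A1: continuation. acc=(acc<<6)|0x21=0x21
Byte[2]=B1: continuation. acc=(acc<<6)|0x31=0x871
Completed: cp=U+0871 (starts at byte 0)
Byte[3]=AD: INVALID lead byte (not 0xxx/110x/1110/11110)

Answer: 3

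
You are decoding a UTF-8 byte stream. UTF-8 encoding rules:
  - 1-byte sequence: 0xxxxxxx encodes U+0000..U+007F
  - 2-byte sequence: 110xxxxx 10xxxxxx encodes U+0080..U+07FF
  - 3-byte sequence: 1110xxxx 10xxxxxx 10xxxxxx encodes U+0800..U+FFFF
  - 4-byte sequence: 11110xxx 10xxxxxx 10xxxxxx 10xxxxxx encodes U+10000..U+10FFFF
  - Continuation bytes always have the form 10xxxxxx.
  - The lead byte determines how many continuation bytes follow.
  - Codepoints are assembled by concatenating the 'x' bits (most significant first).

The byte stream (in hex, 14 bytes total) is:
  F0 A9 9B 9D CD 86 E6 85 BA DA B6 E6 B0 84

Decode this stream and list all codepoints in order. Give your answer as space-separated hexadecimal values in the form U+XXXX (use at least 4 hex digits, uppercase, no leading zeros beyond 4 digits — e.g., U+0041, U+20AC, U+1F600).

Answer: U+296DD U+0346 U+617A U+06B6 U+6C04

Derivation:
Byte[0]=F0: 4-byte lead, need 3 cont bytes. acc=0x0
Byte[1]=A9: continuation. acc=(acc<<6)|0x29=0x29
Byte[2]=9B: continuation. acc=(acc<<6)|0x1B=0xA5B
Byte[3]=9D: continuation. acc=(acc<<6)|0x1D=0x296DD
Completed: cp=U+296DD (starts at byte 0)
Byte[4]=CD: 2-byte lead, need 1 cont bytes. acc=0xD
Byte[5]=86: continuation. acc=(acc<<6)|0x06=0x346
Completed: cp=U+0346 (starts at byte 4)
Byte[6]=E6: 3-byte lead, need 2 cont bytes. acc=0x6
Byte[7]=85: continuation. acc=(acc<<6)|0x05=0x185
Byte[8]=BA: continuation. acc=(acc<<6)|0x3A=0x617A
Completed: cp=U+617A (starts at byte 6)
Byte[9]=DA: 2-byte lead, need 1 cont bytes. acc=0x1A
Byte[10]=B6: continuation. acc=(acc<<6)|0x36=0x6B6
Completed: cp=U+06B6 (starts at byte 9)
Byte[11]=E6: 3-byte lead, need 2 cont bytes. acc=0x6
Byte[12]=B0: continuation. acc=(acc<<6)|0x30=0x1B0
Byte[13]=84: continuation. acc=(acc<<6)|0x04=0x6C04
Completed: cp=U+6C04 (starts at byte 11)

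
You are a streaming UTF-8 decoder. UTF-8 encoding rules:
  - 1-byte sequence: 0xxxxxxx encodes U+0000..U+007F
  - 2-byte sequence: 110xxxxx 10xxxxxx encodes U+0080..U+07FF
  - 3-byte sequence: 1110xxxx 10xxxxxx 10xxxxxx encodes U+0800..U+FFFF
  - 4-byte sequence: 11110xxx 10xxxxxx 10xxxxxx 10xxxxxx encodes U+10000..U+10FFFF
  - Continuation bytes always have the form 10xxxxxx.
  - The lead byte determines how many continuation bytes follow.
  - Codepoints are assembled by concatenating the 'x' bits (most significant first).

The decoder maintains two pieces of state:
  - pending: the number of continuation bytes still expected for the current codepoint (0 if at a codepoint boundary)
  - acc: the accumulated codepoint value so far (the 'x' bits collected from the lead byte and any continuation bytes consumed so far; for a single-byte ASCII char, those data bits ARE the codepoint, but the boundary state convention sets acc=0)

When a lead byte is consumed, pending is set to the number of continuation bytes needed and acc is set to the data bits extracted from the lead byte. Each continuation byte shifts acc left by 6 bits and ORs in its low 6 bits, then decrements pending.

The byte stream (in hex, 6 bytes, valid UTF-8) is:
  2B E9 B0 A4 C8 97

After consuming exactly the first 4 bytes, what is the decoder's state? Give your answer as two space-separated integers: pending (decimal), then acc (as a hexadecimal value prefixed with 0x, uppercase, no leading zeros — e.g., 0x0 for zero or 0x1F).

Answer: 0 0x9C24

Derivation:
Byte[0]=2B: 1-byte. pending=0, acc=0x0
Byte[1]=E9: 3-byte lead. pending=2, acc=0x9
Byte[2]=B0: continuation. acc=(acc<<6)|0x30=0x270, pending=1
Byte[3]=A4: continuation. acc=(acc<<6)|0x24=0x9C24, pending=0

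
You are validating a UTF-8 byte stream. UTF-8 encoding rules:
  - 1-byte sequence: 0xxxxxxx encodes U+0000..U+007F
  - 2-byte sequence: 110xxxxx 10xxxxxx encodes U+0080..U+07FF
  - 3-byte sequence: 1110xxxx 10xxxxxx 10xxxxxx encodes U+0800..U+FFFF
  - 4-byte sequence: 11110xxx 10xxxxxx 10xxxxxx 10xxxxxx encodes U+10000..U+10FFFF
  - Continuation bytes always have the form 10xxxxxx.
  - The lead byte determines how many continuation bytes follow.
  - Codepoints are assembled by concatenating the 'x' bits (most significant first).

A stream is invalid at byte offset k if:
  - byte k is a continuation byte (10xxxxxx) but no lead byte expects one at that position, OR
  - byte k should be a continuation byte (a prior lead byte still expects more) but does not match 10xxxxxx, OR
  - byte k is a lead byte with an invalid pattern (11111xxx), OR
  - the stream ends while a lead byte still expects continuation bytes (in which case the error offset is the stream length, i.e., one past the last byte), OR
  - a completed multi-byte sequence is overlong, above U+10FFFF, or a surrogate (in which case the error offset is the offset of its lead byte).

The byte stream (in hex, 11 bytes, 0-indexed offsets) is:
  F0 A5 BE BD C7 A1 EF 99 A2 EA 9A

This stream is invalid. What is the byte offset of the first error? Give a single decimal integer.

Answer: 11

Derivation:
Byte[0]=F0: 4-byte lead, need 3 cont bytes. acc=0x0
Byte[1]=A5: continuation. acc=(acc<<6)|0x25=0x25
Byte[2]=BE: continuation. acc=(acc<<6)|0x3E=0x97E
Byte[3]=BD: continuation. acc=(acc<<6)|0x3D=0x25FBD
Completed: cp=U+25FBD (starts at byte 0)
Byte[4]=C7: 2-byte lead, need 1 cont bytes. acc=0x7
Byte[5]=A1: continuation. acc=(acc<<6)|0x21=0x1E1
Completed: cp=U+01E1 (starts at byte 4)
Byte[6]=EF: 3-byte lead, need 2 cont bytes. acc=0xF
Byte[7]=99: continuation. acc=(acc<<6)|0x19=0x3D9
Byte[8]=A2: continuation. acc=(acc<<6)|0x22=0xF662
Completed: cp=U+F662 (starts at byte 6)
Byte[9]=EA: 3-byte lead, need 2 cont bytes. acc=0xA
Byte[10]=9A: continuation. acc=(acc<<6)|0x1A=0x29A
Byte[11]: stream ended, expected continuation. INVALID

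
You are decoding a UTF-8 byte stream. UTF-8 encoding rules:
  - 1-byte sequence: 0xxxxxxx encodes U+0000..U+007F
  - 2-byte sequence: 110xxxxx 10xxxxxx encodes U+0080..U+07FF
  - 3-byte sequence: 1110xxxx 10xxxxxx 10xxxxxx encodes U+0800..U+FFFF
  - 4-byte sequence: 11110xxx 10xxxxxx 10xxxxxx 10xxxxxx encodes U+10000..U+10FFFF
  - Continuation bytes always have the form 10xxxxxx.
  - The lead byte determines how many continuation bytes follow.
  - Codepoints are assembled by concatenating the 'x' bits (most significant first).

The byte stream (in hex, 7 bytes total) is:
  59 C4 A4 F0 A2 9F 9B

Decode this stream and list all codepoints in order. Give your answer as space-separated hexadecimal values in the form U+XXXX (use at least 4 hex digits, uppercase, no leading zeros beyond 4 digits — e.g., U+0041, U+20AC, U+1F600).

Byte[0]=59: 1-byte ASCII. cp=U+0059
Byte[1]=C4: 2-byte lead, need 1 cont bytes. acc=0x4
Byte[2]=A4: continuation. acc=(acc<<6)|0x24=0x124
Completed: cp=U+0124 (starts at byte 1)
Byte[3]=F0: 4-byte lead, need 3 cont bytes. acc=0x0
Byte[4]=A2: continuation. acc=(acc<<6)|0x22=0x22
Byte[5]=9F: continuation. acc=(acc<<6)|0x1F=0x89F
Byte[6]=9B: continuation. acc=(acc<<6)|0x1B=0x227DB
Completed: cp=U+227DB (starts at byte 3)

Answer: U+0059 U+0124 U+227DB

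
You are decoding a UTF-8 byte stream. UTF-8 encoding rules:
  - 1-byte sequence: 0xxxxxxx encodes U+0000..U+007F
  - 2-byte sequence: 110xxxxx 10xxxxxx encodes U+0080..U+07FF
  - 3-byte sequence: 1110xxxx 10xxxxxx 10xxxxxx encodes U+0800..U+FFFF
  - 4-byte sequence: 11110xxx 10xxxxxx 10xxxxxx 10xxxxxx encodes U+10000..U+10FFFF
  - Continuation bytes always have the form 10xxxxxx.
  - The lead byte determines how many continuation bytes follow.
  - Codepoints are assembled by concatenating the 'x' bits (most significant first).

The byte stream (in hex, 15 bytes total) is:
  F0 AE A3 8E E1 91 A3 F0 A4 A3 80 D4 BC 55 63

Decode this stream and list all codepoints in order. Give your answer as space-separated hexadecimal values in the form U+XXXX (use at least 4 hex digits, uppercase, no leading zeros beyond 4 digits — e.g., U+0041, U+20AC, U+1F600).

Byte[0]=F0: 4-byte lead, need 3 cont bytes. acc=0x0
Byte[1]=AE: continuation. acc=(acc<<6)|0x2E=0x2E
Byte[2]=A3: continuation. acc=(acc<<6)|0x23=0xBA3
Byte[3]=8E: continuation. acc=(acc<<6)|0x0E=0x2E8CE
Completed: cp=U+2E8CE (starts at byte 0)
Byte[4]=E1: 3-byte lead, need 2 cont bytes. acc=0x1
Byte[5]=91: continuation. acc=(acc<<6)|0x11=0x51
Byte[6]=A3: continuation. acc=(acc<<6)|0x23=0x1463
Completed: cp=U+1463 (starts at byte 4)
Byte[7]=F0: 4-byte lead, need 3 cont bytes. acc=0x0
Byte[8]=A4: continuation. acc=(acc<<6)|0x24=0x24
Byte[9]=A3: continuation. acc=(acc<<6)|0x23=0x923
Byte[10]=80: continuation. acc=(acc<<6)|0x00=0x248C0
Completed: cp=U+248C0 (starts at byte 7)
Byte[11]=D4: 2-byte lead, need 1 cont bytes. acc=0x14
Byte[12]=BC: continuation. acc=(acc<<6)|0x3C=0x53C
Completed: cp=U+053C (starts at byte 11)
Byte[13]=55: 1-byte ASCII. cp=U+0055
Byte[14]=63: 1-byte ASCII. cp=U+0063

Answer: U+2E8CE U+1463 U+248C0 U+053C U+0055 U+0063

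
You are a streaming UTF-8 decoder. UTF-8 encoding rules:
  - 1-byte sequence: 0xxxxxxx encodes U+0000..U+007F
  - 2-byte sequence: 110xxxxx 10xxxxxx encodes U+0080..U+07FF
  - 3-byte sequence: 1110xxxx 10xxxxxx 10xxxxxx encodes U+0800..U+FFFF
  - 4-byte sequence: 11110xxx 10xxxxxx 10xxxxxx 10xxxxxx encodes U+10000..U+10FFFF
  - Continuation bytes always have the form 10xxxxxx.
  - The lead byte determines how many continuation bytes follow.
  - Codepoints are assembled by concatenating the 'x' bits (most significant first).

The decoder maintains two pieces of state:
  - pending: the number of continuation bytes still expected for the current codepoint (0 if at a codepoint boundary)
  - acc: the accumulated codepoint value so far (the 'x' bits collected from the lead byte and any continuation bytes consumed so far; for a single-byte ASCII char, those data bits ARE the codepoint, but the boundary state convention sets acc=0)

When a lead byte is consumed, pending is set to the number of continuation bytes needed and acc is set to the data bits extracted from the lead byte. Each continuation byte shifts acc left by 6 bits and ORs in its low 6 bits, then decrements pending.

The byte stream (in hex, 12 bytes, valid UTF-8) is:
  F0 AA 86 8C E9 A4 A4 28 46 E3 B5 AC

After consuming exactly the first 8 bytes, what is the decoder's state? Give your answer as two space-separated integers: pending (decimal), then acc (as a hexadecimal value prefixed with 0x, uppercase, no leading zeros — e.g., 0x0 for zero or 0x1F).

Byte[0]=F0: 4-byte lead. pending=3, acc=0x0
Byte[1]=AA: continuation. acc=(acc<<6)|0x2A=0x2A, pending=2
Byte[2]=86: continuation. acc=(acc<<6)|0x06=0xA86, pending=1
Byte[3]=8C: continuation. acc=(acc<<6)|0x0C=0x2A18C, pending=0
Byte[4]=E9: 3-byte lead. pending=2, acc=0x9
Byte[5]=A4: continuation. acc=(acc<<6)|0x24=0x264, pending=1
Byte[6]=A4: continuation. acc=(acc<<6)|0x24=0x9924, pending=0
Byte[7]=28: 1-byte. pending=0, acc=0x0

Answer: 0 0x0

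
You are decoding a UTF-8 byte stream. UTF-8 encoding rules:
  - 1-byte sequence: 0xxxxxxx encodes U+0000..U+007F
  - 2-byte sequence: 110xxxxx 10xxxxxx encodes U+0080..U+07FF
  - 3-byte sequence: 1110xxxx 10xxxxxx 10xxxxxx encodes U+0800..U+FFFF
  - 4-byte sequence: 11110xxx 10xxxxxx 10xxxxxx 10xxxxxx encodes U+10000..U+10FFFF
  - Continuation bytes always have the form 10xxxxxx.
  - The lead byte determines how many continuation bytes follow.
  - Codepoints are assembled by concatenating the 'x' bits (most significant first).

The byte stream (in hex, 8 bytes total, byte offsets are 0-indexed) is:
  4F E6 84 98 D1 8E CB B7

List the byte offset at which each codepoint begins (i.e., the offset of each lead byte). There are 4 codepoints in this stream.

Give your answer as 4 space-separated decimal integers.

Byte[0]=4F: 1-byte ASCII. cp=U+004F
Byte[1]=E6: 3-byte lead, need 2 cont bytes. acc=0x6
Byte[2]=84: continuation. acc=(acc<<6)|0x04=0x184
Byte[3]=98: continuation. acc=(acc<<6)|0x18=0x6118
Completed: cp=U+6118 (starts at byte 1)
Byte[4]=D1: 2-byte lead, need 1 cont bytes. acc=0x11
Byte[5]=8E: continuation. acc=(acc<<6)|0x0E=0x44E
Completed: cp=U+044E (starts at byte 4)
Byte[6]=CB: 2-byte lead, need 1 cont bytes. acc=0xB
Byte[7]=B7: continuation. acc=(acc<<6)|0x37=0x2F7
Completed: cp=U+02F7 (starts at byte 6)

Answer: 0 1 4 6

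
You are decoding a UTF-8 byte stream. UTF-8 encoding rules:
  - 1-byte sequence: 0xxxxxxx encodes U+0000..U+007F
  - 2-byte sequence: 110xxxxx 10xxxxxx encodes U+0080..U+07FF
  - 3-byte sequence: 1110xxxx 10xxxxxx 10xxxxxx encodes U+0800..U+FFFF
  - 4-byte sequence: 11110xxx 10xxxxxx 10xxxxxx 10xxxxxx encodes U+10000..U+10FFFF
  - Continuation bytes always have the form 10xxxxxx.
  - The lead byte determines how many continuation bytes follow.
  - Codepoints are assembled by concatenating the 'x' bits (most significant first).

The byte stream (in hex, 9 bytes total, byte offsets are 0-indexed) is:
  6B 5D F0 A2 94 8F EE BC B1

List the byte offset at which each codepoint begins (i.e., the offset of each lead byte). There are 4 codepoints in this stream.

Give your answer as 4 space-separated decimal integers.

Answer: 0 1 2 6

Derivation:
Byte[0]=6B: 1-byte ASCII. cp=U+006B
Byte[1]=5D: 1-byte ASCII. cp=U+005D
Byte[2]=F0: 4-byte lead, need 3 cont bytes. acc=0x0
Byte[3]=A2: continuation. acc=(acc<<6)|0x22=0x22
Byte[4]=94: continuation. acc=(acc<<6)|0x14=0x894
Byte[5]=8F: continuation. acc=(acc<<6)|0x0F=0x2250F
Completed: cp=U+2250F (starts at byte 2)
Byte[6]=EE: 3-byte lead, need 2 cont bytes. acc=0xE
Byte[7]=BC: continuation. acc=(acc<<6)|0x3C=0x3BC
Byte[8]=B1: continuation. acc=(acc<<6)|0x31=0xEF31
Completed: cp=U+EF31 (starts at byte 6)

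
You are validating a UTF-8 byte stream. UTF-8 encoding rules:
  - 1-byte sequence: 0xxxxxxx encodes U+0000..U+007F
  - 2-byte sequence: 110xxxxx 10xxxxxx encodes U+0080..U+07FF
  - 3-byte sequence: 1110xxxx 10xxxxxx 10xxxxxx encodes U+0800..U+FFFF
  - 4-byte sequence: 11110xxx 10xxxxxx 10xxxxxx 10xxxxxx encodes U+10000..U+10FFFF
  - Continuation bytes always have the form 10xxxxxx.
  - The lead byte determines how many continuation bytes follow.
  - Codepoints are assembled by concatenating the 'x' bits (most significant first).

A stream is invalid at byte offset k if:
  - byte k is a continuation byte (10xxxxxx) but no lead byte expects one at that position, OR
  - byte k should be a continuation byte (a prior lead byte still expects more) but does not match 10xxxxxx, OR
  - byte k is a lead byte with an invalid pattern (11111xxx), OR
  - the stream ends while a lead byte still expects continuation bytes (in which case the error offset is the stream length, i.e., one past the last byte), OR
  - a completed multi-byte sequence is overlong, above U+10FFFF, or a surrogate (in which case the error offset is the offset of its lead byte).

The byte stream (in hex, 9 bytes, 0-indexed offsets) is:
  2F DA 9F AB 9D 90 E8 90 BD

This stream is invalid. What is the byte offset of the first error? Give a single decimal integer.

Answer: 3

Derivation:
Byte[0]=2F: 1-byte ASCII. cp=U+002F
Byte[1]=DA: 2-byte lead, need 1 cont bytes. acc=0x1A
Byte[2]=9F: continuation. acc=(acc<<6)|0x1F=0x69F
Completed: cp=U+069F (starts at byte 1)
Byte[3]=AB: INVALID lead byte (not 0xxx/110x/1110/11110)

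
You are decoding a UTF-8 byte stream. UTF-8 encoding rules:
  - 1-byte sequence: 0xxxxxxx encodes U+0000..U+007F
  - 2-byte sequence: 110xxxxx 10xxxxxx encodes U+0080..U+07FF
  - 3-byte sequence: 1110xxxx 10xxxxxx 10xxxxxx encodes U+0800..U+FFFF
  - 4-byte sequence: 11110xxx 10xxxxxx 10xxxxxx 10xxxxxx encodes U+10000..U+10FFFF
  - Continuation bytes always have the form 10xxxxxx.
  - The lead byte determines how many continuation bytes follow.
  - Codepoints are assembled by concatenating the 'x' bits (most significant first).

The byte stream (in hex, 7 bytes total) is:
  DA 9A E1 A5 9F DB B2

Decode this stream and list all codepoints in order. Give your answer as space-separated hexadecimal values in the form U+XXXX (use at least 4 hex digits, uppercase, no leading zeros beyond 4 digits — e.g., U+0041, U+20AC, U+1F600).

Byte[0]=DA: 2-byte lead, need 1 cont bytes. acc=0x1A
Byte[1]=9A: continuation. acc=(acc<<6)|0x1A=0x69A
Completed: cp=U+069A (starts at byte 0)
Byte[2]=E1: 3-byte lead, need 2 cont bytes. acc=0x1
Byte[3]=A5: continuation. acc=(acc<<6)|0x25=0x65
Byte[4]=9F: continuation. acc=(acc<<6)|0x1F=0x195F
Completed: cp=U+195F (starts at byte 2)
Byte[5]=DB: 2-byte lead, need 1 cont bytes. acc=0x1B
Byte[6]=B2: continuation. acc=(acc<<6)|0x32=0x6F2
Completed: cp=U+06F2 (starts at byte 5)

Answer: U+069A U+195F U+06F2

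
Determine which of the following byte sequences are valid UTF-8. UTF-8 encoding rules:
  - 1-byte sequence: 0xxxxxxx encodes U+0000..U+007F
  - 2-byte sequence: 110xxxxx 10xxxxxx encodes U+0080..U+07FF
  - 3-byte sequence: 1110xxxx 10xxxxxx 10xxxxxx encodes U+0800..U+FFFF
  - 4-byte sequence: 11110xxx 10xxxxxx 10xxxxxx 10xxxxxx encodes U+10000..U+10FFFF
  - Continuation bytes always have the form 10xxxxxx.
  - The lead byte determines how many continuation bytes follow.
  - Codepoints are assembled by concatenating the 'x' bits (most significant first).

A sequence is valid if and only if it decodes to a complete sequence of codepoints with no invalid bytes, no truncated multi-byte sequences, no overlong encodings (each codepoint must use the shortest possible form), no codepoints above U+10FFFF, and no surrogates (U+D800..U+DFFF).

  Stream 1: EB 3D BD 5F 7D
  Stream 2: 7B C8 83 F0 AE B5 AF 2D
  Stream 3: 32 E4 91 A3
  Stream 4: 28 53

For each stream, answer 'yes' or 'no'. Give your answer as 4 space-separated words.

Stream 1: error at byte offset 1. INVALID
Stream 2: decodes cleanly. VALID
Stream 3: decodes cleanly. VALID
Stream 4: decodes cleanly. VALID

Answer: no yes yes yes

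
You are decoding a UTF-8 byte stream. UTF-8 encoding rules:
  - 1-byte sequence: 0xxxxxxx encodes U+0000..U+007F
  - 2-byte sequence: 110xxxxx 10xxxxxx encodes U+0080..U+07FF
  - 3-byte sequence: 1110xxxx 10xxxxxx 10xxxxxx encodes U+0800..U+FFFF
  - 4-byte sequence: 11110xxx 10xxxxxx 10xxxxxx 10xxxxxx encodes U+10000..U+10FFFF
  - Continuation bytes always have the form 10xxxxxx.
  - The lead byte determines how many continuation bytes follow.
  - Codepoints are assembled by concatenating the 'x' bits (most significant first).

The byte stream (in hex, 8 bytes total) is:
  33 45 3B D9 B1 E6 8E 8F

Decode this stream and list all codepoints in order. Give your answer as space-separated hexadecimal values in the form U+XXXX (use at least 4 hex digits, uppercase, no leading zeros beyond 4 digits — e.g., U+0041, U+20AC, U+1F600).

Answer: U+0033 U+0045 U+003B U+0671 U+638F

Derivation:
Byte[0]=33: 1-byte ASCII. cp=U+0033
Byte[1]=45: 1-byte ASCII. cp=U+0045
Byte[2]=3B: 1-byte ASCII. cp=U+003B
Byte[3]=D9: 2-byte lead, need 1 cont bytes. acc=0x19
Byte[4]=B1: continuation. acc=(acc<<6)|0x31=0x671
Completed: cp=U+0671 (starts at byte 3)
Byte[5]=E6: 3-byte lead, need 2 cont bytes. acc=0x6
Byte[6]=8E: continuation. acc=(acc<<6)|0x0E=0x18E
Byte[7]=8F: continuation. acc=(acc<<6)|0x0F=0x638F
Completed: cp=U+638F (starts at byte 5)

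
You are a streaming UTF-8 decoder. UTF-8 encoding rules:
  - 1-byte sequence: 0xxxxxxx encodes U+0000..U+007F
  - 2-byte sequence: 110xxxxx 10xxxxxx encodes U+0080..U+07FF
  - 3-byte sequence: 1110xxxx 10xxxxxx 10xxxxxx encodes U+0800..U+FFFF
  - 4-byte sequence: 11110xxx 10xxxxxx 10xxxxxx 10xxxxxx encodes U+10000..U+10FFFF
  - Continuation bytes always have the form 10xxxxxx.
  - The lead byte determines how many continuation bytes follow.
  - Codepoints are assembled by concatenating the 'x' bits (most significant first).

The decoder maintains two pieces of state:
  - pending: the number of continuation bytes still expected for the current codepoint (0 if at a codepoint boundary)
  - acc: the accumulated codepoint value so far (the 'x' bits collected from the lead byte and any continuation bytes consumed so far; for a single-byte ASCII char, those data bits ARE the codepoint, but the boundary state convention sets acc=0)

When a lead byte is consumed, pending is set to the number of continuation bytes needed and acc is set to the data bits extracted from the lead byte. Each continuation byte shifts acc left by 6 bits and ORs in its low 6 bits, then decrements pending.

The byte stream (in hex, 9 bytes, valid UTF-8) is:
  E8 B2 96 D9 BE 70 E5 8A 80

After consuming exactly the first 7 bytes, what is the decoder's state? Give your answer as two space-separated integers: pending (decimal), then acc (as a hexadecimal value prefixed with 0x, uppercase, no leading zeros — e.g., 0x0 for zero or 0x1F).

Byte[0]=E8: 3-byte lead. pending=2, acc=0x8
Byte[1]=B2: continuation. acc=(acc<<6)|0x32=0x232, pending=1
Byte[2]=96: continuation. acc=(acc<<6)|0x16=0x8C96, pending=0
Byte[3]=D9: 2-byte lead. pending=1, acc=0x19
Byte[4]=BE: continuation. acc=(acc<<6)|0x3E=0x67E, pending=0
Byte[5]=70: 1-byte. pending=0, acc=0x0
Byte[6]=E5: 3-byte lead. pending=2, acc=0x5

Answer: 2 0x5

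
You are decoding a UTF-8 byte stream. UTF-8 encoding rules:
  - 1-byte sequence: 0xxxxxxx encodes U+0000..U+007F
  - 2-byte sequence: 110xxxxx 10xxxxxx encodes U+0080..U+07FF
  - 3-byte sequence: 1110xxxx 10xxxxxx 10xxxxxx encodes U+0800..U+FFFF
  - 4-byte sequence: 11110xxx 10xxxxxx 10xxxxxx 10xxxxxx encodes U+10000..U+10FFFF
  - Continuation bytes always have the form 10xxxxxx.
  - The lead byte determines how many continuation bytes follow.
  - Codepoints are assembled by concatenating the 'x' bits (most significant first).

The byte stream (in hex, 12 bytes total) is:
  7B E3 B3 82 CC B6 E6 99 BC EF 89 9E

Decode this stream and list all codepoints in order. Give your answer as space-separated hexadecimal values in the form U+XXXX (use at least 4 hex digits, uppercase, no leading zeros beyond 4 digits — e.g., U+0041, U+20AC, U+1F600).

Answer: U+007B U+3CC2 U+0336 U+667C U+F25E

Derivation:
Byte[0]=7B: 1-byte ASCII. cp=U+007B
Byte[1]=E3: 3-byte lead, need 2 cont bytes. acc=0x3
Byte[2]=B3: continuation. acc=(acc<<6)|0x33=0xF3
Byte[3]=82: continuation. acc=(acc<<6)|0x02=0x3CC2
Completed: cp=U+3CC2 (starts at byte 1)
Byte[4]=CC: 2-byte lead, need 1 cont bytes. acc=0xC
Byte[5]=B6: continuation. acc=(acc<<6)|0x36=0x336
Completed: cp=U+0336 (starts at byte 4)
Byte[6]=E6: 3-byte lead, need 2 cont bytes. acc=0x6
Byte[7]=99: continuation. acc=(acc<<6)|0x19=0x199
Byte[8]=BC: continuation. acc=(acc<<6)|0x3C=0x667C
Completed: cp=U+667C (starts at byte 6)
Byte[9]=EF: 3-byte lead, need 2 cont bytes. acc=0xF
Byte[10]=89: continuation. acc=(acc<<6)|0x09=0x3C9
Byte[11]=9E: continuation. acc=(acc<<6)|0x1E=0xF25E
Completed: cp=U+F25E (starts at byte 9)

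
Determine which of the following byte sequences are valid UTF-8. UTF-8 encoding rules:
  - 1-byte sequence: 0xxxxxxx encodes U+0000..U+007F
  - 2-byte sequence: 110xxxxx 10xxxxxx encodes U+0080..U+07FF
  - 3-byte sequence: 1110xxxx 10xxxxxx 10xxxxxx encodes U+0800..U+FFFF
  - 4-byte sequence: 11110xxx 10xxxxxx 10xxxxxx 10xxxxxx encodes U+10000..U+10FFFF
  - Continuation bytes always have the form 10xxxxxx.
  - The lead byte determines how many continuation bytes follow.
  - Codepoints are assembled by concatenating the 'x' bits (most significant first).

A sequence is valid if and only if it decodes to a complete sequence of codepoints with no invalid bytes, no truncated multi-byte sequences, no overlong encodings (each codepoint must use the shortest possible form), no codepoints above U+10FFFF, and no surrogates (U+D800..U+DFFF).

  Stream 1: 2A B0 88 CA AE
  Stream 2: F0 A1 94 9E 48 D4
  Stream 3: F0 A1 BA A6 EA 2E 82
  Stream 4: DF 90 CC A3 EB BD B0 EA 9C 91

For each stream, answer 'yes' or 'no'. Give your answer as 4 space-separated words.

Answer: no no no yes

Derivation:
Stream 1: error at byte offset 1. INVALID
Stream 2: error at byte offset 6. INVALID
Stream 3: error at byte offset 5. INVALID
Stream 4: decodes cleanly. VALID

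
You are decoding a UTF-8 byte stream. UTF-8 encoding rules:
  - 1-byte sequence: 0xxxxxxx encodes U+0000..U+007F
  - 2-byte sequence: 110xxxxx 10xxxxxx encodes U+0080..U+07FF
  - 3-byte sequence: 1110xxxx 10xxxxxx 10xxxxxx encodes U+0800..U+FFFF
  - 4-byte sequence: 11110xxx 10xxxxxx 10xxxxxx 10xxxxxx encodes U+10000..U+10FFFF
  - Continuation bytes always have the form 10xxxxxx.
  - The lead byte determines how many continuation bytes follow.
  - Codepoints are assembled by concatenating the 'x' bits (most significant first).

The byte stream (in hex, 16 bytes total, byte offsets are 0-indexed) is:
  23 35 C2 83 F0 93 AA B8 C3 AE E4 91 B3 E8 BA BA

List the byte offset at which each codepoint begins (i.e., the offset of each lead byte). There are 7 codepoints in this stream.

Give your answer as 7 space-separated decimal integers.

Answer: 0 1 2 4 8 10 13

Derivation:
Byte[0]=23: 1-byte ASCII. cp=U+0023
Byte[1]=35: 1-byte ASCII. cp=U+0035
Byte[2]=C2: 2-byte lead, need 1 cont bytes. acc=0x2
Byte[3]=83: continuation. acc=(acc<<6)|0x03=0x83
Completed: cp=U+0083 (starts at byte 2)
Byte[4]=F0: 4-byte lead, need 3 cont bytes. acc=0x0
Byte[5]=93: continuation. acc=(acc<<6)|0x13=0x13
Byte[6]=AA: continuation. acc=(acc<<6)|0x2A=0x4EA
Byte[7]=B8: continuation. acc=(acc<<6)|0x38=0x13AB8
Completed: cp=U+13AB8 (starts at byte 4)
Byte[8]=C3: 2-byte lead, need 1 cont bytes. acc=0x3
Byte[9]=AE: continuation. acc=(acc<<6)|0x2E=0xEE
Completed: cp=U+00EE (starts at byte 8)
Byte[10]=E4: 3-byte lead, need 2 cont bytes. acc=0x4
Byte[11]=91: continuation. acc=(acc<<6)|0x11=0x111
Byte[12]=B3: continuation. acc=(acc<<6)|0x33=0x4473
Completed: cp=U+4473 (starts at byte 10)
Byte[13]=E8: 3-byte lead, need 2 cont bytes. acc=0x8
Byte[14]=BA: continuation. acc=(acc<<6)|0x3A=0x23A
Byte[15]=BA: continuation. acc=(acc<<6)|0x3A=0x8EBA
Completed: cp=U+8EBA (starts at byte 13)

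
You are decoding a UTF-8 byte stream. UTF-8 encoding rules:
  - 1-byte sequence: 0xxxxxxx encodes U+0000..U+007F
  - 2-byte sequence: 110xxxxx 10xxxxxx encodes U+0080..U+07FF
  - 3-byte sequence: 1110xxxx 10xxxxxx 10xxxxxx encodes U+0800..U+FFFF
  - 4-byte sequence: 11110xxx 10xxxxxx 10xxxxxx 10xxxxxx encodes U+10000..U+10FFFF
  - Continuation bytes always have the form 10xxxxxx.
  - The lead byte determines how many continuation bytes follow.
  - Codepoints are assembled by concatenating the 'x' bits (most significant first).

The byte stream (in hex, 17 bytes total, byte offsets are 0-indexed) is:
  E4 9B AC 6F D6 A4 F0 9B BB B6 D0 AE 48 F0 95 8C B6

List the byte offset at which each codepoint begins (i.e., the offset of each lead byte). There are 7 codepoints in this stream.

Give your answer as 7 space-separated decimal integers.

Byte[0]=E4: 3-byte lead, need 2 cont bytes. acc=0x4
Byte[1]=9B: continuation. acc=(acc<<6)|0x1B=0x11B
Byte[2]=AC: continuation. acc=(acc<<6)|0x2C=0x46EC
Completed: cp=U+46EC (starts at byte 0)
Byte[3]=6F: 1-byte ASCII. cp=U+006F
Byte[4]=D6: 2-byte lead, need 1 cont bytes. acc=0x16
Byte[5]=A4: continuation. acc=(acc<<6)|0x24=0x5A4
Completed: cp=U+05A4 (starts at byte 4)
Byte[6]=F0: 4-byte lead, need 3 cont bytes. acc=0x0
Byte[7]=9B: continuation. acc=(acc<<6)|0x1B=0x1B
Byte[8]=BB: continuation. acc=(acc<<6)|0x3B=0x6FB
Byte[9]=B6: continuation. acc=(acc<<6)|0x36=0x1BEF6
Completed: cp=U+1BEF6 (starts at byte 6)
Byte[10]=D0: 2-byte lead, need 1 cont bytes. acc=0x10
Byte[11]=AE: continuation. acc=(acc<<6)|0x2E=0x42E
Completed: cp=U+042E (starts at byte 10)
Byte[12]=48: 1-byte ASCII. cp=U+0048
Byte[13]=F0: 4-byte lead, need 3 cont bytes. acc=0x0
Byte[14]=95: continuation. acc=(acc<<6)|0x15=0x15
Byte[15]=8C: continuation. acc=(acc<<6)|0x0C=0x54C
Byte[16]=B6: continuation. acc=(acc<<6)|0x36=0x15336
Completed: cp=U+15336 (starts at byte 13)

Answer: 0 3 4 6 10 12 13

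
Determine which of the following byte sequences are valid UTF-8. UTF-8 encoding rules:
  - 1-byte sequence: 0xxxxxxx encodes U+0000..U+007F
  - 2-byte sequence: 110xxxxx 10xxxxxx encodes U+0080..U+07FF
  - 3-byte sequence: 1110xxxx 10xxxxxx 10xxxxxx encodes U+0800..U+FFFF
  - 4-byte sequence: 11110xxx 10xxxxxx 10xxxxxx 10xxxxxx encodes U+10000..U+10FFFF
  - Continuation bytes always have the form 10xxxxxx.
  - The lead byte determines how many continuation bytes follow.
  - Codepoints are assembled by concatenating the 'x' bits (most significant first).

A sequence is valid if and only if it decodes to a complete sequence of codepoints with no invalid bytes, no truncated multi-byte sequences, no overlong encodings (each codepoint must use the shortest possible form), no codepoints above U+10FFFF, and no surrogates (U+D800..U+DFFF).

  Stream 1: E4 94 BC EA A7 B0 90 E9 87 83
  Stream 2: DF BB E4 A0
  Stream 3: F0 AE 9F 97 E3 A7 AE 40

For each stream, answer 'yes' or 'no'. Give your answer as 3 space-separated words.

Answer: no no yes

Derivation:
Stream 1: error at byte offset 6. INVALID
Stream 2: error at byte offset 4. INVALID
Stream 3: decodes cleanly. VALID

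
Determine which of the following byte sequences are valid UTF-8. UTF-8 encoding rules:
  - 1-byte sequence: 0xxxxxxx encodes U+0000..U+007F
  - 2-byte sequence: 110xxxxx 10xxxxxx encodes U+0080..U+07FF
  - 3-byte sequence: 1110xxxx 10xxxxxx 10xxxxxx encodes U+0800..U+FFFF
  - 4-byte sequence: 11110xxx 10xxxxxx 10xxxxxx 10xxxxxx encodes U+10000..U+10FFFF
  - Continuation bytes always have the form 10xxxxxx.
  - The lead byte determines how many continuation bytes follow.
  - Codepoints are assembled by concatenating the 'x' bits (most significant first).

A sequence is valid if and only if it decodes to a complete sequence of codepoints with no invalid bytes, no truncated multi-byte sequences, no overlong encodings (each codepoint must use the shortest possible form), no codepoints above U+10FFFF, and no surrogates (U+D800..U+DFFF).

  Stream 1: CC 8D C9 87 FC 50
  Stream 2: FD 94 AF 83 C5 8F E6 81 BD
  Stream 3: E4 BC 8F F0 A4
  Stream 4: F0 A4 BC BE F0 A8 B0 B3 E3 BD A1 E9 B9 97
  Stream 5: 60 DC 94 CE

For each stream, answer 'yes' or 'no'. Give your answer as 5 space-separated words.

Stream 1: error at byte offset 4. INVALID
Stream 2: error at byte offset 0. INVALID
Stream 3: error at byte offset 5. INVALID
Stream 4: decodes cleanly. VALID
Stream 5: error at byte offset 4. INVALID

Answer: no no no yes no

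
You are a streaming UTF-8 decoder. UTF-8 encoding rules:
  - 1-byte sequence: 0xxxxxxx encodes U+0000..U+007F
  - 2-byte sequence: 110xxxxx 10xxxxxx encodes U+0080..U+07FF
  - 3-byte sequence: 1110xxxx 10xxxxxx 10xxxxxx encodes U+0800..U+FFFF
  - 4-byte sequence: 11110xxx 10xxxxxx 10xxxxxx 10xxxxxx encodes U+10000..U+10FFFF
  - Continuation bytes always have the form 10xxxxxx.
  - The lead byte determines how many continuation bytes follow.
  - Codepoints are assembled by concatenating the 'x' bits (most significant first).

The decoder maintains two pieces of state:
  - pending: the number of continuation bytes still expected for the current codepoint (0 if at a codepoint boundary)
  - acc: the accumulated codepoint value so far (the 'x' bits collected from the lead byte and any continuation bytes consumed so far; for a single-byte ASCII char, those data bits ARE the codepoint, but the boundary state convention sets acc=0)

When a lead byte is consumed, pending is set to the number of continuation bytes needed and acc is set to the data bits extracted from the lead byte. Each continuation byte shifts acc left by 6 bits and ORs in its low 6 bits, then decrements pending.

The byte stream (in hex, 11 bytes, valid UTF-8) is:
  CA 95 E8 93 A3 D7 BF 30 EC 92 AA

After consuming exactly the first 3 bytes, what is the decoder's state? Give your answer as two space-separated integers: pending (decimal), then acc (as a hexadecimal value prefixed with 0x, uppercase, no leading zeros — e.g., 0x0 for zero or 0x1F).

Answer: 2 0x8

Derivation:
Byte[0]=CA: 2-byte lead. pending=1, acc=0xA
Byte[1]=95: continuation. acc=(acc<<6)|0x15=0x295, pending=0
Byte[2]=E8: 3-byte lead. pending=2, acc=0x8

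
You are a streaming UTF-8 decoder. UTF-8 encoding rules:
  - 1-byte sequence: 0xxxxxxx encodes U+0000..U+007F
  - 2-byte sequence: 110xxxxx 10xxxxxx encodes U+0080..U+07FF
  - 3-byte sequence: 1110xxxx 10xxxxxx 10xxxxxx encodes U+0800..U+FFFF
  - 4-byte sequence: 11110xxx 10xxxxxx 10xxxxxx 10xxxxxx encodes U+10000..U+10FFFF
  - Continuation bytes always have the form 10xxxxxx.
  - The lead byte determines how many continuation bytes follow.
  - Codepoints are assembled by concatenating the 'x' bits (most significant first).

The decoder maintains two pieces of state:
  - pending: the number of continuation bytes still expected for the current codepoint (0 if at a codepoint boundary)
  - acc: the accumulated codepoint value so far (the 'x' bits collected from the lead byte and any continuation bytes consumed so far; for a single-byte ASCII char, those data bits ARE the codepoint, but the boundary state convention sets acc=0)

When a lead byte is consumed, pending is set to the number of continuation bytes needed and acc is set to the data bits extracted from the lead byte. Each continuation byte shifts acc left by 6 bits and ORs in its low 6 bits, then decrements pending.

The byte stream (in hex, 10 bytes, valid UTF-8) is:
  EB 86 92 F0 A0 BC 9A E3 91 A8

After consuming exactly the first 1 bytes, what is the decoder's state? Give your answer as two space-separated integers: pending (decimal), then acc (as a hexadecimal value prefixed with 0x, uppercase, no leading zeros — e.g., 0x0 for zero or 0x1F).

Answer: 2 0xB

Derivation:
Byte[0]=EB: 3-byte lead. pending=2, acc=0xB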